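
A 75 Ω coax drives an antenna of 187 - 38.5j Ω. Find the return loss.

Γ = (112 − j38.5)/(262 − j38.5), |Γ| = 0.447
RL = −20·log₁₀|Γ| = −20·log₁₀(0.447)

RL ≈ 6.99 dB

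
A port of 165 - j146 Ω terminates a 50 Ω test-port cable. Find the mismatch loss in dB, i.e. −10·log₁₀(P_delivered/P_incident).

mismatch loss ≈ 3.11 dB

Γ = (115 − j146)/(215 − j146), |Γ| = 0.715
|Γ|² = 0.511, so P_del/P_inc = 1 − |Γ|² = 0.489
ML = −10·log₁₀(1 − |Γ|²)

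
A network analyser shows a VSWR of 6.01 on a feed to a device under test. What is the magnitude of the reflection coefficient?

|Γ| ≈ 0.715

|Γ| = (S − 1)/(S + 1) = (6.01 − 1)/(6.01 + 1) = 5.01/7.01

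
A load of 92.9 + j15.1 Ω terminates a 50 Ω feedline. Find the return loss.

Γ = (42.9 + j15.1)/(142.9 + j15.1), |Γ| = 0.317
RL = −20·log₁₀|Γ| = −20·log₁₀(0.317)

RL ≈ 9.99 dB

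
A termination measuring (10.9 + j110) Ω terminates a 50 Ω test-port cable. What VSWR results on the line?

VSWR ≈ 27

Γ = (Z_L − Z_0)/(Z_L + Z_0) = (-39.1 + j110)/(60.9 + j110)
|Γ| = 117/126 = 0.928
VSWR = (1 + |Γ|)/(1 − |Γ|) = 1.93/0.0715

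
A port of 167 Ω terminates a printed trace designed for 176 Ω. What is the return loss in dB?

Γ = (167 − 176)/(167 + 176) = -0.0262
RL = −20·log₁₀|Γ| = −20·log₁₀(0.0262)

RL ≈ 31.6 dB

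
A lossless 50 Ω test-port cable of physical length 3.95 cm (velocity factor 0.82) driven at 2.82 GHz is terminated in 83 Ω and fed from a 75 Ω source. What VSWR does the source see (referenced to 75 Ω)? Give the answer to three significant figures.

λ = v/f = 0.82·c / 2.82 GHz = 0.0872 m
βl = 2π·l/λ = 2π × 0.453 = 163°
tan(βl) = -0.306
Z_in = Z_0·(Z_L + jZ_0·tanβl)/(Z_0 + jZ_L·tanβl) = 72.2 + j21.3 Ω
Γ_s = (Z_in − Z_s)/(Z_in + Z_s) = (-2.82 + j21.3)/(147 + j21.3), |Γ_s| = 0.145
VSWR = (1 + |Γ_s|)/(1 − |Γ_s|)

VSWR ≈ 1.34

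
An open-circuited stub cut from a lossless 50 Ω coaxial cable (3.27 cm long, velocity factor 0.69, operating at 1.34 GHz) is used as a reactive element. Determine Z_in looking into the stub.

Z_in ≈ −j12.3 Ω

λ = v/f = 0.69·c / 1.34 GHz = 0.154 m
βl = 2π·l/λ = 2π × 0.212 = 76.2°
tan(βl) = 4.07
For an open-circuited stub, Z_in = −jZ_0·cot(βl) = −jZ_0/tan(βl)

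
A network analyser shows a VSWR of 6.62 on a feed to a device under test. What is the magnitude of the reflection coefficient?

|Γ| = (S − 1)/(S + 1) = (6.62 − 1)/(6.62 + 1) = 5.62/7.62

|Γ| ≈ 0.738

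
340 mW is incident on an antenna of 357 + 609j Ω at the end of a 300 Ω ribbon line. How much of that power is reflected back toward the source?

P_reflected ≈ 159 mW

|Γ| = |(57 + j609)/(657 + j609)| = 0.683
|Γ|² = 0.466
P_refl = |Γ|²·P_inc = 159 mW, P_del = (1 − |Γ|²)·P_inc = 181 mW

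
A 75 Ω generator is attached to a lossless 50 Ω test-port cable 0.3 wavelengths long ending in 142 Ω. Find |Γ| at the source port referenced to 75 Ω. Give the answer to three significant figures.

|Γ| ≈ 0.604

βl = 2π × 0.3 = 108°
tan(βl) = -3.08
Z_in = Z_0·(Z_L + jZ_0·tanβl)/(Z_0 + jZ_L·tanβl) = 19.2 + j14 Ω
Γ_s = (Z_in − Z_s)/(Z_in + Z_s) = (-55.8 + j14)/(94.2 + j14), |Γ_s| = 0.604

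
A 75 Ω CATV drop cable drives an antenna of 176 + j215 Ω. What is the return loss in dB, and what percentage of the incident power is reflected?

Γ = (101 + j215)/(251 + j215), |Γ| = 0.719
RL = −20·log₁₀(0.719) = 2.87 dB
P_refl/P_inc = |Γ|² = 0.517

RL ≈ 2.87 dB; 51.7% of incident power reflected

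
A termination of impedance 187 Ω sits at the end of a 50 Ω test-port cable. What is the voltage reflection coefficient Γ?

Γ = (Z_L − Z_0)/(Z_L + Z_0) = (187 − 50)/(187 + 50) = 137/237

Γ = 0.578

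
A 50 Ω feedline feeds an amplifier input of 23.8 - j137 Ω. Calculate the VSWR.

Γ = (Z_L − Z_0)/(Z_L + Z_0) = (-26.2 − j137)/(73.8 − j137)
|Γ| = 139/156 = 0.896
VSWR = (1 + |Γ|)/(1 − |Γ|) = 1.9/0.104

VSWR ≈ 18.3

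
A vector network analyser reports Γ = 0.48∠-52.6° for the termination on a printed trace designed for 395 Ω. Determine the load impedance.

Z_L ≈ 470 − j465 Ω

Z_L = Z_0·(1 + Γ)/(1 − Γ) = 395·(1.29 − j0.381)/(0.708 + j0.381)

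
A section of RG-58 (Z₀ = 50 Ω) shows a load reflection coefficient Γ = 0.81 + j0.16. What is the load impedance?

Z_L = Z_0·(1 + Γ)/(1 − Γ) = 50·(1.81 + j0.16)/(0.19 − j0.16)

Z_L ≈ 258 + j259 Ω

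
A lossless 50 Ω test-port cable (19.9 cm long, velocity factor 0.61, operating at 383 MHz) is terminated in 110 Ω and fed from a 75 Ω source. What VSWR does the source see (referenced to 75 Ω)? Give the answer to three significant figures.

VSWR ≈ 2.02

λ = v/f = 0.61·c / 383 MHz = 0.478 m
βl = 2π·l/λ = 2π × 0.416 = 150°
tan(βl) = -0.579
Z_in = Z_0·(Z_L + jZ_0·tanβl)/(Z_0 + jZ_L·tanβl) = 56 + j42.4 Ω
Γ_s = (Z_in − Z_s)/(Z_in + Z_s) = (-19 + j42.4)/(131 + j42.4), |Γ_s| = 0.337
VSWR = (1 + |Γ_s|)/(1 − |Γ_s|)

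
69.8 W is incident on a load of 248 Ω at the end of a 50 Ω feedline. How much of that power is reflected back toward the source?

P_reflected ≈ 30.8 W

Γ = (248 − 50)/(248 + 50) = 0.664
|Γ|² = 0.441
P_refl = |Γ|²·P_inc = 30.8 W, P_del = (1 − |Γ|²)·P_inc = 39 W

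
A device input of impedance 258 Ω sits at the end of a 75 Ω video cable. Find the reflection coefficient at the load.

Γ = 0.55

Γ = (Z_L − Z_0)/(Z_L + Z_0) = (258 − 75)/(258 + 75) = 183/333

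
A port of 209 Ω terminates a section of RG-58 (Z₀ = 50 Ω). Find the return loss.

RL ≈ 4.24 dB

Γ = (209 − 50)/(209 + 50) = 0.614
RL = −20·log₁₀|Γ| = −20·log₁₀(0.614)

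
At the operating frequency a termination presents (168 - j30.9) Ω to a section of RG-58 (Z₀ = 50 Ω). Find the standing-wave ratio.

VSWR ≈ 3.48

Γ = (Z_L − Z_0)/(Z_L + Z_0) = (118 − j30.9)/(218 − j30.9)
|Γ| = 122/220 = 0.554
VSWR = (1 + |Γ|)/(1 − |Γ|) = 1.55/0.446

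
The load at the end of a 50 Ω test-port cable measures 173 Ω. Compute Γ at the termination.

Γ = 0.552

Γ = (Z_L − Z_0)/(Z_L + Z_0) = (173 − 50)/(173 + 50) = 123/223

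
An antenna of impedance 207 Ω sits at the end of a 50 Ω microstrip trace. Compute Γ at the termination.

Γ = 0.611

Γ = (Z_L − Z_0)/(Z_L + Z_0) = (207 − 50)/(207 + 50) = 157/257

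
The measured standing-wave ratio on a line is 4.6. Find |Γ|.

|Γ| = (S − 1)/(S + 1) = (4.6 − 1)/(4.6 + 1) = 3.6/5.6

|Γ| ≈ 0.643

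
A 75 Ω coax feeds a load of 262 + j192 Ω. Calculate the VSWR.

VSWR ≈ 5.47

Γ = (Z_L − Z_0)/(Z_L + Z_0) = (187 + j192)/(337 + j192)
|Γ| = 268/388 = 0.691
VSWR = (1 + |Γ|)/(1 − |Γ|) = 1.69/0.309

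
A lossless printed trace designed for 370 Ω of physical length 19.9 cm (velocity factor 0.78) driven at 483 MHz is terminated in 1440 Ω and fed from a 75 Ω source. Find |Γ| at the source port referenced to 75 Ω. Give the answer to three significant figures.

|Γ| ≈ 0.869

λ = v/f = 0.78·c / 483 MHz = 0.484 m
βl = 2π·l/λ = 2π × 0.411 = 148°
tan(βl) = -0.628
Z_in = Z_0·(Z_L + jZ_0·tanβl)/(Z_0 + jZ_L·tanβl) = 288 + j471 Ω
Γ_s = (Z_in − Z_s)/(Z_in + Z_s) = (213 + j471)/(363 + j471), |Γ_s| = 0.869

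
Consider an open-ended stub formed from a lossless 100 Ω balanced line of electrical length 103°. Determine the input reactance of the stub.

X_in ≈ 23.1 Ω (inductive)

tan(βl) = -4.33
For an open-ended stub, Z_in = −jZ_0·cot(βl) = −jZ_0/tan(βl)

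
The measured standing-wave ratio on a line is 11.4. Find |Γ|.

|Γ| ≈ 0.839

|Γ| = (S − 1)/(S + 1) = (11.4 − 1)/(11.4 + 1) = 10.4/12.4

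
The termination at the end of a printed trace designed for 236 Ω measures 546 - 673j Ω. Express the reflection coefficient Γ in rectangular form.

Γ ≈ 0.653 − j0.298

Γ = (Z_L − Z_0)/(Z_L + Z_0) = (310 − j673)/(782 − j673)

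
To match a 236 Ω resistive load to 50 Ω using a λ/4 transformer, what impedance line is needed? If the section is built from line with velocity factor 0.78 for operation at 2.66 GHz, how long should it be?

Z_qwt = √(Z_0·R_L) = √(50 × 236) = √11800
λ = 0.78·c/f = 0.088 m, so l = λ/4 = 0.022 m

Z_qwt ≈ 109 Ω; length ≈ 2.2 cm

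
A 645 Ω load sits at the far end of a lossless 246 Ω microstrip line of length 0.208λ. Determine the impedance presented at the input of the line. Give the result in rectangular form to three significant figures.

Z_in ≈ 99.6 − j56.2 Ω

βl = 2π × 0.208 = 74.9°
tan(βl) = tan(74.9°) = 3.7
Z_in = Z_0·(Z_L + jZ_0·tanβl)/(Z_0 + jZ_L·tanβl)
     = 246·(645 + j910)/(246 + j2390)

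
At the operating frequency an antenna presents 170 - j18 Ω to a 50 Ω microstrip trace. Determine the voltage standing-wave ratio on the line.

VSWR ≈ 3.44

Γ = (Z_L − Z_0)/(Z_L + Z_0) = (120 − j18)/(220 − j18)
|Γ| = 121/221 = 0.55
VSWR = (1 + |Γ|)/(1 − |Γ|) = 1.55/0.45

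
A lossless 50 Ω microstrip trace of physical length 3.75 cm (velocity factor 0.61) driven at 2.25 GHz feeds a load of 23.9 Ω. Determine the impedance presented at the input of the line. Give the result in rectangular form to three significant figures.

Z_in ≈ 25 − j9.49 Ω

λ = v/f = 0.61·c / 2.25 GHz = 0.0813 m
βl = 2π·l/λ = 2π × 0.461 = 166°
tan(βl) = tan(166°) = -0.25
Z_in = Z_0·(Z_L + jZ_0·tanβl)/(Z_0 + jZ_L·tanβl)
     = 50·(23.9 − j12.5)/(50 − j5.97)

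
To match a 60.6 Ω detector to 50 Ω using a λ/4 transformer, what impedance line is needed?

Z_qwt = √(Z_0·R_L) = √(50 × 60.6) = √3030

Z_qwt ≈ 55 Ω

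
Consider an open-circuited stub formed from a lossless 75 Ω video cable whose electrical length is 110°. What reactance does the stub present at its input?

X_in ≈ 27.3 Ω (inductive)

tan(βl) = -2.75
For an open-circuited stub, Z_in = −jZ_0·cot(βl) = −jZ_0/tan(βl)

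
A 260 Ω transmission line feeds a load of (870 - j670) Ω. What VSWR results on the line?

Γ = (Z_L − Z_0)/(Z_L + Z_0) = (610 − j670)/(1130 − j670)
|Γ| = 906/1310 = 0.69
VSWR = (1 + |Γ|)/(1 − |Γ|) = 1.69/0.31

VSWR ≈ 5.45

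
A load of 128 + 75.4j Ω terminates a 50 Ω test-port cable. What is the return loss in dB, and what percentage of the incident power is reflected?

RL ≈ 5.02 dB; 31.5% of incident power reflected

Γ = (78 + j75.4)/(178 + j75.4), |Γ| = 0.561
RL = −20·log₁₀(0.561) = 5.02 dB
P_refl/P_inc = |Γ|² = 0.315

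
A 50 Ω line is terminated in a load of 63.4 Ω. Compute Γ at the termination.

Γ = 0.118

Γ = (Z_L − Z_0)/(Z_L + Z_0) = (63.4 − 50)/(63.4 + 50) = 13.4/113.4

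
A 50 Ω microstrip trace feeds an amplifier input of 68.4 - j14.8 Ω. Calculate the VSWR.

Γ = (Z_L − Z_0)/(Z_L + Z_0) = (18.4 − j14.8)/(118.4 − j14.8)
|Γ| = 23.6/119 = 0.198
VSWR = (1 + |Γ|)/(1 − |Γ|) = 1.2/0.802

VSWR ≈ 1.49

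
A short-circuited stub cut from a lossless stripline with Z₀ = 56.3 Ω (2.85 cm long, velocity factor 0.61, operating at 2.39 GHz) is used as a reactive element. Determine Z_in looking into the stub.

λ = v/f = 0.61·c / 2.39 GHz = 0.0766 m
βl = 2π·l/λ = 2π × 0.372 = 134°
tan(βl) = -1.04
For a short-circuited stub, Z_in = jZ_0·tan(βl)

Z_in ≈ −j58.3 Ω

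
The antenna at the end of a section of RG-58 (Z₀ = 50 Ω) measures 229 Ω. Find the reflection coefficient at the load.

Γ = (Z_L − Z_0)/(Z_L + Z_0) = (229 − 50)/(229 + 50) = 179/279

Γ = 0.642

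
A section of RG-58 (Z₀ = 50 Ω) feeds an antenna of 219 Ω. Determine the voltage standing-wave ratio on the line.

VSWR ≈ 4.38

For a purely resistive load, VSWR = R_L/Z_0 or Z_0/R_L (whichever > 1) = 219/50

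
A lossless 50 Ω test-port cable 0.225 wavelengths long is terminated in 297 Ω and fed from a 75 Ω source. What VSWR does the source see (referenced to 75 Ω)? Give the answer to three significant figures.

VSWR ≈ 8.79

βl = 2π × 0.225 = 81°
tan(βl) = 6.31
Z_in = Z_0·(Z_L + jZ_0·tanβl)/(Z_0 + jZ_L·tanβl) = 8.62 − j7.69 Ω
Γ_s = (Z_in − Z_s)/(Z_in + Z_s) = (-66.4 − j7.69)/(83.6 − j7.69), |Γ_s| = 0.796
VSWR = (1 + |Γ_s|)/(1 − |Γ_s|)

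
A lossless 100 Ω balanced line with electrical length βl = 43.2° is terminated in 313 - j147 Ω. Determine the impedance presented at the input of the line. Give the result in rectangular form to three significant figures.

Z_in ≈ 41.2 − j73.1 Ω

tan(βl) = tan(43.2°) = 0.939
Z_in = Z_0·(Z_L + jZ_0·tanβl)/(Z_0 + jZ_L·tanβl)
     = 100·(313 − j53.1)/(238 + j294)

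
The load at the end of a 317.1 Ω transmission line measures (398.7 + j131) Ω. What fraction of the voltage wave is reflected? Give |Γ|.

|Γ| ≈ 0.212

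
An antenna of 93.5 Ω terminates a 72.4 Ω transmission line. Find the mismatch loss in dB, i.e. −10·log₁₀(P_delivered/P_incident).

mismatch loss ≈ 0.0708 dB

Γ = (93.5 − 72.4)/(93.5 + 72.4) = 0.127
|Γ|² = 0.0162, so P_del/P_inc = 1 − |Γ|² = 0.984
ML = −10·log₁₀(1 − |Γ|²)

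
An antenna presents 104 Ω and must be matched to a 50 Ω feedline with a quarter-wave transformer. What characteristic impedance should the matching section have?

Z_qwt ≈ 72.1 Ω

Z_qwt = √(Z_0·R_L) = √(50 × 104) = √5200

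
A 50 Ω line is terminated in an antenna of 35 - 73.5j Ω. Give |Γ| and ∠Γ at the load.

Γ ≈ 0.668 ∠ -60.7°

Γ = (Z_L − Z_0)/(Z_L + Z_0) = (-15 − j73.5)/(85 − j73.5)
|Γ| = 75/112 = 0.668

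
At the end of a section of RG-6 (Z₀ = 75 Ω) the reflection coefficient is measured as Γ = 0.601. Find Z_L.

Z_L ≈ 301 Ω

Z_L = Z_0·(1 + Γ)/(1 − Γ) = 75·(1.6)/(0.399)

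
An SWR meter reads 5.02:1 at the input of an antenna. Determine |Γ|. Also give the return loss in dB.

|Γ| ≈ 0.668; return loss ≈ 3.51 dB

|Γ| = (S − 1)/(S + 1) = (5.02 − 1)/(5.02 + 1) = 4.02/6.02
RL = −20·log₁₀|Γ| = −20·log₁₀(0.668)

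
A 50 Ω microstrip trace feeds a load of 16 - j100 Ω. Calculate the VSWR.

VSWR ≈ 15.9

Γ = (Z_L − Z_0)/(Z_L + Z_0) = (-34 − j100)/(66 − j100)
|Γ| = 106/120 = 0.882
VSWR = (1 + |Γ|)/(1 − |Γ|) = 1.88/0.118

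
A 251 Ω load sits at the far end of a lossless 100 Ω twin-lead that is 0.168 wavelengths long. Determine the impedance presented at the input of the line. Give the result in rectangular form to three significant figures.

βl = 2π × 0.168 = 60.5°
tan(βl) = tan(60.5°) = 1.77
Z_in = Z_0·(Z_L + jZ_0·tanβl)/(Z_0 + jZ_L·tanβl)
     = 100·(251 + j177)/(100 + j443)

Z_in ≈ 50.1 − j45.3 Ω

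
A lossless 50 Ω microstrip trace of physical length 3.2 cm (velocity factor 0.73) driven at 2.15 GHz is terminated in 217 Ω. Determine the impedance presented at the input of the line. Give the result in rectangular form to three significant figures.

Z_in ≈ 13.5 + j20 Ω

λ = v/f = 0.73·c / 2.15 GHz = 0.102 m
βl = 2π·l/λ = 2π × 0.314 = 113°
tan(βl) = tan(113°) = -2.34
Z_in = Z_0·(Z_L + jZ_0·tanβl)/(Z_0 + jZ_L·tanβl)
     = 50·(217 − j117)/(50 − j509)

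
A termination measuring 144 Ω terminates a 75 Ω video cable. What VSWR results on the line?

VSWR ≈ 1.92

Γ = (144 − 75)/(144 + 75) = 0.315
VSWR = (1 + 0.315)/(1 − 0.315)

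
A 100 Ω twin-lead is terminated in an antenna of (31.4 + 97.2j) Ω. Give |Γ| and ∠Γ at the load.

Γ ≈ 0.728 ∠ 88.7°

Γ = (Z_L − Z_0)/(Z_L + Z_0) = (-68.6 + j97.2)/(131.4 + j97.2)
|Γ| = 119/163 = 0.728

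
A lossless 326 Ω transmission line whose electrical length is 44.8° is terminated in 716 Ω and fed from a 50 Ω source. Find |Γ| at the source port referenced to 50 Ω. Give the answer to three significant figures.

tan(βl) = 0.993
Z_in = Z_0·(Z_L + jZ_0·tanβl)/(Z_0 + jZ_L·tanβl) = 247 − j215 Ω
Γ_s = (Z_in − Z_s)/(Z_in + Z_s) = (197 − j215)/(297 − j215), |Γ_s| = 0.795

|Γ| ≈ 0.795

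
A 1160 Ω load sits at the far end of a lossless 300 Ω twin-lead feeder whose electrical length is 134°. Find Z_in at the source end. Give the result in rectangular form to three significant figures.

Z_in ≈ 141 + j254 Ω

tan(βl) = tan(134°) = -1.04
Z_in = Z_0·(Z_L + jZ_0·tanβl)/(Z_0 + jZ_L·tanβl)
     = 300·(1160 − j311)/(300 − j1200)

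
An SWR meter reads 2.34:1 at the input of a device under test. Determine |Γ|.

|Γ| ≈ 0.401

|Γ| = (S − 1)/(S + 1) = (2.34 − 1)/(2.34 + 1) = 1.34/3.34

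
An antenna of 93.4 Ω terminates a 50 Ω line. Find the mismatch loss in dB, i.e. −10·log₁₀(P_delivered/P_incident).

mismatch loss ≈ 0.417 dB

Γ = (93.4 − 50)/(93.4 + 50) = 0.303
|Γ|² = 0.0916, so P_del/P_inc = 1 − |Γ|² = 0.908
ML = −10·log₁₀(1 − |Γ|²)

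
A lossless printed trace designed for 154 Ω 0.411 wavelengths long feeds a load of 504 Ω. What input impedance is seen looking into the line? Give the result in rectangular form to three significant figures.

βl = 2π × 0.411 = 148°
tan(βl) = tan(148°) = -0.626
Z_in = Z_0·(Z_L + jZ_0·tanβl)/(Z_0 + jZ_L·tanβl)
     = 154·(504 − j96.4)/(154 − j315)

Z_in ≈ 135 + j180 Ω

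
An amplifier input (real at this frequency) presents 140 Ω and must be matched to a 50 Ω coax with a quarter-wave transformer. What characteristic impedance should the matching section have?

Z_qwt ≈ 83.7 Ω

Z_qwt = √(Z_0·R_L) = √(50 × 140) = √7000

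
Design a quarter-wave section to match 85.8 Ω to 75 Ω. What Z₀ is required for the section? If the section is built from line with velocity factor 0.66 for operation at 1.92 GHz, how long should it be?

Z_qwt ≈ 80.2 Ω; length ≈ 2.58 cm

Z_qwt = √(Z_0·R_L) = √(75 × 85.8) = √6435
λ = 0.66·c/f = 0.103 m, so l = λ/4 = 0.0258 m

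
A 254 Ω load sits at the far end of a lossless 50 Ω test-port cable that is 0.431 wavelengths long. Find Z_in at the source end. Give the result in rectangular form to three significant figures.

Z_in ≈ 47.2 + j87.9 Ω

βl = 2π × 0.431 = 155°
tan(βl) = tan(155°) = -0.463
Z_in = Z_0·(Z_L + jZ_0·tanβl)/(Z_0 + jZ_L·tanβl)
     = 50·(254 − j23.1)/(50 − j118)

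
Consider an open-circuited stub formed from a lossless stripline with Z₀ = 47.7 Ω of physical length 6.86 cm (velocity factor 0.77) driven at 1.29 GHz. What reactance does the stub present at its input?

λ = v/f = 0.77·c / 1.29 GHz = 0.179 m
βl = 2π·l/λ = 2π × 0.383 = 138°
tan(βl) = -0.903
For an open-circuited stub, Z_in = −jZ_0·cot(βl) = −jZ_0/tan(βl)

X_in ≈ 52.8 Ω (inductive)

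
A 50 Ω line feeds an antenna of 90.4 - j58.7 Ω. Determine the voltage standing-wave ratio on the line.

Γ = (Z_L − Z_0)/(Z_L + Z_0) = (40.4 − j58.7)/(140.4 − j58.7)
|Γ| = 71.3/152 = 0.468
VSWR = (1 + |Γ|)/(1 − |Γ|) = 1.47/0.532

VSWR ≈ 2.76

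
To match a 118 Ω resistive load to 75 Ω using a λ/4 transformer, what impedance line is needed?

Z_qwt ≈ 94.1 Ω

Z_qwt = √(Z_0·R_L) = √(75 × 118) = √8850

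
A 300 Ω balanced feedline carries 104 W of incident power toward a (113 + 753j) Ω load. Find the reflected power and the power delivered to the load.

P_reflected ≈ 84.9 W; P_delivered ≈ 19.1 W

|Γ| = |(-187 + j753)/(413 + j753)| = 0.903
|Γ|² = 0.816
P_refl = |Γ|²·P_inc = 84.9 W, P_del = (1 − |Γ|²)·P_inc = 19.1 W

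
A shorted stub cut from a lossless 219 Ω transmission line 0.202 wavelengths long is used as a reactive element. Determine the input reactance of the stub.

βl = 2π × 0.202 = 72.7°
tan(βl) = 3.21
For a shorted stub, Z_in = jZ_0·tan(βl)

X_in ≈ 704 Ω (inductive)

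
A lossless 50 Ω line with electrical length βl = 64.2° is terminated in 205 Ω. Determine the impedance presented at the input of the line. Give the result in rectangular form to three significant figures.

Z_in ≈ 14.8 − j22.4 Ω

tan(βl) = tan(64.2°) = 2.07
Z_in = Z_0·(Z_L + jZ_0·tanβl)/(Z_0 + jZ_L·tanβl)
     = 50·(205 + j103)/(50 + j424)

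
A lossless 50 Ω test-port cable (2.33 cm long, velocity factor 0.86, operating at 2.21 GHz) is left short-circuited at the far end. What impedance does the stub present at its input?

λ = v/f = 0.86·c / 2.21 GHz = 0.117 m
βl = 2π·l/λ = 2π × 0.2 = 71.9°
tan(βl) = 3.05
For a short-circuited stub, Z_in = jZ_0·tan(βl)

Z_in ≈ +j153 Ω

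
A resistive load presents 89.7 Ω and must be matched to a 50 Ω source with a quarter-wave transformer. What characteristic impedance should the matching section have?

Z_qwt ≈ 67 Ω

Z_qwt = √(Z_0·R_L) = √(50 × 89.7) = √4485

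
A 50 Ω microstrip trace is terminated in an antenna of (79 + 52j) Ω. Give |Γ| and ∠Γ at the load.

Γ ≈ 0.428 ∠ 38.9°

Γ = (Z_L − Z_0)/(Z_L + Z_0) = (29 + j52)/(129 + j52)
|Γ| = 59.5/139 = 0.428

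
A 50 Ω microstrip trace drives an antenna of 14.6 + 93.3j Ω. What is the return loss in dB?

Γ = (-35.4 + j93.3)/(64.6 + j93.3), |Γ| = 0.879
RL = −20·log₁₀|Γ| = −20·log₁₀(0.879)

RL ≈ 1.12 dB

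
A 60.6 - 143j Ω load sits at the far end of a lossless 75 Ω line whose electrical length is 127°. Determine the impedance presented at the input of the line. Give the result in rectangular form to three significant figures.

Z_in ≈ 47.9 + j125 Ω

tan(βl) = tan(127°) = -1.33
Z_in = Z_0·(Z_L + jZ_0·tanβl)/(Z_0 + jZ_L·tanβl)
     = 75·(60.6 − j243)/(-115 − j80.4)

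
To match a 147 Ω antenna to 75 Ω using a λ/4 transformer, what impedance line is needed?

Z_qwt ≈ 105 Ω

Z_qwt = √(Z_0·R_L) = √(75 × 147) = √11020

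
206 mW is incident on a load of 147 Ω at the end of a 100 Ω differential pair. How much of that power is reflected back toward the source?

Γ = (147 − 100)/(147 + 100) = 0.19
|Γ|² = 0.0362
P_refl = |Γ|²·P_inc = 7.46 mW, P_del = (1 − |Γ|²)·P_inc = 199 mW

P_reflected ≈ 7.46 mW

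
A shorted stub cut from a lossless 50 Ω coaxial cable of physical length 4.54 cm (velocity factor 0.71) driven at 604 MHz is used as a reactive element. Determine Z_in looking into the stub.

λ = v/f = 0.71·c / 604 MHz = 0.353 m
βl = 2π·l/λ = 2π × 0.129 = 46.3°
tan(βl) = 1.05
For a shorted stub, Z_in = jZ_0·tan(βl)

Z_in ≈ +j52.4 Ω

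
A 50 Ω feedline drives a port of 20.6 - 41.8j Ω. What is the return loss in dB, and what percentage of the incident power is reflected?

Γ = (-29.4 − j41.8)/(70.6 − j41.8), |Γ| = 0.623
RL = −20·log₁₀(0.623) = 4.11 dB
P_refl/P_inc = |Γ|² = 0.388

RL ≈ 4.11 dB; 38.8% of incident power reflected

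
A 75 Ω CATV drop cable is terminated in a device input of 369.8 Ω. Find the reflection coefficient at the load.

Γ = 0.663

Γ = (Z_L − Z_0)/(Z_L + Z_0) = (369.8 − 75)/(369.8 + 75) = 294.8/444.8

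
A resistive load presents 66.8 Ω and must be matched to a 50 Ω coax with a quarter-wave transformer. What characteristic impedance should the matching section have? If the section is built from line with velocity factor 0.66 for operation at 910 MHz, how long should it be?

Z_qwt = √(Z_0·R_L) = √(50 × 66.8) = √3340
λ = 0.66·c/f = 0.218 m, so l = λ/4 = 0.0544 m

Z_qwt ≈ 57.8 Ω; length ≈ 5.44 cm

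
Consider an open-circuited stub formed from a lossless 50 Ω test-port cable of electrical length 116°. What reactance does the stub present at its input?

X_in ≈ 24.4 Ω (inductive)

tan(βl) = -2.05
For an open-circuited stub, Z_in = −jZ_0·cot(βl) = −jZ_0/tan(βl)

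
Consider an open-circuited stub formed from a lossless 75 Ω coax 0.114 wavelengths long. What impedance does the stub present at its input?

βl = 2π × 0.114 = 41°
tan(βl) = 0.871
For an open-circuited stub, Z_in = −jZ_0·cot(βl) = −jZ_0/tan(βl)

Z_in ≈ −j86.2 Ω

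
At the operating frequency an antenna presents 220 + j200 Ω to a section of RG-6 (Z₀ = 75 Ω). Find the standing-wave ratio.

Γ = (Z_L − Z_0)/(Z_L + Z_0) = (145 + j200)/(295 + j200)
|Γ| = 247/356 = 0.693
VSWR = (1 + |Γ|)/(1 − |Γ|) = 1.69/0.307

VSWR ≈ 5.52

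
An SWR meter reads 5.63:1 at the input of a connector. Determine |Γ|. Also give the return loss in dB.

|Γ| ≈ 0.698; return loss ≈ 3.12 dB

|Γ| = (S − 1)/(S + 1) = (5.63 − 1)/(5.63 + 1) = 4.63/6.63
RL = −20·log₁₀|Γ| = −20·log₁₀(0.698)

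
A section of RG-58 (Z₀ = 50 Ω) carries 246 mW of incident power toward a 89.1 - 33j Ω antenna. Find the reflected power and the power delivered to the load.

P_reflected ≈ 31.5 mW; P_delivered ≈ 214 mW

|Γ| = |(39.1 − j33)/(139.1 − j33)| = 0.358
|Γ|² = 0.128
P_refl = |Γ|²·P_inc = 31.5 mW, P_del = (1 − |Γ|²)·P_inc = 214 mW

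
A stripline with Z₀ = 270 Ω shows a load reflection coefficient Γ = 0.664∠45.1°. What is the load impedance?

Z_L ≈ 300 + j504 Ω

Z_L = Z_0·(1 + Γ)/(1 − Γ) = 270·(1.47 + j0.47)/(0.531 − j0.47)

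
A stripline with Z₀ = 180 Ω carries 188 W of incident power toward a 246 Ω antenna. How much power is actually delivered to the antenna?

Γ = (246 − 180)/(246 + 180) = 0.155
|Γ|² = 0.024
P_refl = |Γ|²·P_inc = 4.51 W, P_del = (1 − |Γ|²)·P_inc = 183 W

P_delivered ≈ 183 W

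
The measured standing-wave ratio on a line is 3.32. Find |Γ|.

|Γ| ≈ 0.537

|Γ| = (S − 1)/(S + 1) = (3.32 − 1)/(3.32 + 1) = 2.32/4.32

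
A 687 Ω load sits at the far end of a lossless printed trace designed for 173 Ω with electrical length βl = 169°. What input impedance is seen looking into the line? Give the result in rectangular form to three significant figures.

tan(βl) = tan(169°) = -0.194
Z_in = Z_0·(Z_L + jZ_0·tanβl)/(Z_0 + jZ_L·tanβl)
     = 173·(687 − j33.6)/(173 − j134)

Z_in ≈ 447 + j311 Ω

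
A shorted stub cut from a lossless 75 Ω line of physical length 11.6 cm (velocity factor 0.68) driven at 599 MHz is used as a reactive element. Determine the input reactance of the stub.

λ = v/f = 0.68·c / 599 MHz = 0.341 m
βl = 2π·l/λ = 2π × 0.341 = 123°
tan(βl) = -1.56
For a shorted stub, Z_in = jZ_0·tan(βl)

X_in ≈ -117 Ω (capacitive)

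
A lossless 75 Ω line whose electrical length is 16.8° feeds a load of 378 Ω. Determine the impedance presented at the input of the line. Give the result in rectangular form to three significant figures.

Z_in ≈ 124 − j167 Ω

tan(βl) = tan(16.8°) = 0.302
Z_in = Z_0·(Z_L + jZ_0·tanβl)/(Z_0 + jZ_L·tanβl)
     = 75·(378 + j22.6)/(75 + j114)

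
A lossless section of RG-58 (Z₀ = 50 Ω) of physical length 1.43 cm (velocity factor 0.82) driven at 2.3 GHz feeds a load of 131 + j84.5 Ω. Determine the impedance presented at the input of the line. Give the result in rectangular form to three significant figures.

Z_in ≈ 31.5 − j54.4 Ω

λ = v/f = 0.82·c / 2.3 GHz = 0.107 m
βl = 2π·l/λ = 2π × 0.134 = 48.1°
tan(βl) = tan(48.1°) = 1.12
Z_in = Z_0·(Z_L + jZ_0·tanβl)/(Z_0 + jZ_L·tanβl)
     = 50·(131 + j140)/(-44.3 + j146)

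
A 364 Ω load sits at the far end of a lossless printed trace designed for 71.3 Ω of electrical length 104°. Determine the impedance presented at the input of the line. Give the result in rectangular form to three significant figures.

Z_in ≈ 14.8 + j17.1 Ω

tan(βl) = tan(104°) = -4.01
Z_in = Z_0·(Z_L + jZ_0·tanβl)/(Z_0 + jZ_L·tanβl)
     = 71.3·(364 − j286)/(71.3 − j1460)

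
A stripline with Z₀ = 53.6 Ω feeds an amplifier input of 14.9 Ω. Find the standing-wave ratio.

Γ = (14.9 − 53.6)/(14.9 + 53.6) = -0.565
VSWR = (1 + 0.565)/(1 − 0.565)

VSWR ≈ 3.6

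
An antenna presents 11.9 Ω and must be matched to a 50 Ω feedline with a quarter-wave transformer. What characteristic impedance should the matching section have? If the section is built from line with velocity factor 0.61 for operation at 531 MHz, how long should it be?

Z_qwt ≈ 24.4 Ω; length ≈ 8.62 cm

Z_qwt = √(Z_0·R_L) = √(50 × 11.9) = √595
λ = 0.61·c/f = 0.345 m, so l = λ/4 = 0.0862 m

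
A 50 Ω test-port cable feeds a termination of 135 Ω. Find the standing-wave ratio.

Γ = (135 − 50)/(135 + 50) = 0.459
VSWR = (1 + 0.459)/(1 − 0.459)

VSWR ≈ 2.7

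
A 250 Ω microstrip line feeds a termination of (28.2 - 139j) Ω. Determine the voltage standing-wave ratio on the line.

Γ = (Z_L − Z_0)/(Z_L + Z_0) = (-221.8 − j139)/(278.2 − j139)
|Γ| = 262/311 = 0.842
VSWR = (1 + |Γ|)/(1 − |Γ|) = 1.84/0.158

VSWR ≈ 11.6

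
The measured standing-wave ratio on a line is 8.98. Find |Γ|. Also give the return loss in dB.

|Γ| ≈ 0.8; return loss ≈ 1.94 dB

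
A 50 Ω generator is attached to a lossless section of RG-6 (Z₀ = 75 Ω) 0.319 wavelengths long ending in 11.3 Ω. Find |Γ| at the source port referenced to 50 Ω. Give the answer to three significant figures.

βl = 2π × 0.319 = 115°
tan(βl) = -2.16
Z_in = Z_0·(Z_L + jZ_0·tanβl)/(Z_0 + jZ_L·tanβl) = 57.9 − j143 Ω
Γ_s = (Z_in − Z_s)/(Z_in + Z_s) = (7.9 − j143)/(108 − j143), |Γ_s| = 0.8

|Γ| ≈ 0.8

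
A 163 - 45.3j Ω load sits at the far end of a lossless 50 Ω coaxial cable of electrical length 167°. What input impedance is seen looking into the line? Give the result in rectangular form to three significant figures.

Z_in ≈ 144 + j65.2 Ω

tan(βl) = tan(167°) = -0.231
Z_in = Z_0·(Z_L + jZ_0·tanβl)/(Z_0 + jZ_L·tanβl)
     = 50·(163 − j56.8)/(39.5 − j37.6)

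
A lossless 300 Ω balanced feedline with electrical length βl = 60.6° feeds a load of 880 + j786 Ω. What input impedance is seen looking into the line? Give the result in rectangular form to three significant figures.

Z_in ≈ 90.3 − j232 Ω

tan(βl) = tan(60.6°) = 1.77
Z_in = Z_0·(Z_L + jZ_0·tanβl)/(Z_0 + jZ_L·tanβl)
     = 300·(880 + j1320)/(-1090 + j1560)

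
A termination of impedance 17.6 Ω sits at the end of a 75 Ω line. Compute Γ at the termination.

Γ = (Z_L − Z_0)/(Z_L + Z_0) = (17.6 − 75)/(17.6 + 75) = -57.4/92.6

Γ = -0.62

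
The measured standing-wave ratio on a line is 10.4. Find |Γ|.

|Γ| = (S − 1)/(S + 1) = (10.4 − 1)/(10.4 + 1) = 9.4/11.4

|Γ| ≈ 0.825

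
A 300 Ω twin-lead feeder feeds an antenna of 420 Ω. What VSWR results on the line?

VSWR ≈ 1.4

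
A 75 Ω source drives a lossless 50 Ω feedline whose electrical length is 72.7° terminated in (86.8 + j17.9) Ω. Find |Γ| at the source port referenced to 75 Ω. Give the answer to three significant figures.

|Γ| ≈ 0.431

tan(βl) = 3.21
Z_in = Z_0·(Z_L + jZ_0·tanβl)/(Z_0 + jZ_L·tanβl) = 31.6 − j16.4 Ω
Γ_s = (Z_in − Z_s)/(Z_in + Z_s) = (-43.4 − j16.4)/(107 − j16.4), |Γ_s| = 0.431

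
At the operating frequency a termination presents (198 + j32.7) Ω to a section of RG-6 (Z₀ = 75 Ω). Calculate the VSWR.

VSWR ≈ 2.72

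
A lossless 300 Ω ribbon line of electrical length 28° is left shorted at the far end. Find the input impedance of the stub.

tan(βl) = 0.532
For a shorted stub, Z_in = jZ_0·tan(βl)

Z_in ≈ +j160 Ω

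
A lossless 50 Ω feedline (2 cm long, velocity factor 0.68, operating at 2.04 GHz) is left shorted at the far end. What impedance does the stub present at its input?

λ = v/f = 0.68·c / 2.04 GHz = 0.1 m
βl = 2π·l/λ = 2π × 0.2 = 72°
tan(βl) = 3.08
For a shorted stub, Z_in = jZ_0·tan(βl)

Z_in ≈ +j154 Ω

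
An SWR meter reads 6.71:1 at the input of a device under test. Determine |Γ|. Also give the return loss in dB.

|Γ| = (S − 1)/(S + 1) = (6.71 − 1)/(6.71 + 1) = 5.71/7.71
RL = −20·log₁₀|Γ| = −20·log₁₀(0.741)

|Γ| ≈ 0.741; return loss ≈ 2.61 dB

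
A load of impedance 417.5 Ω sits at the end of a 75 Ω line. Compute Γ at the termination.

Γ = (Z_L − Z_0)/(Z_L + Z_0) = (417.5 − 75)/(417.5 + 75) = 342.5/492.5

Γ = 0.695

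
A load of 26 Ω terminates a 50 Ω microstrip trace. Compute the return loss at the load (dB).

Γ = (26 − 50)/(26 + 50) = -0.316
RL = −20·log₁₀|Γ| = −20·log₁₀(0.316)

RL ≈ 10 dB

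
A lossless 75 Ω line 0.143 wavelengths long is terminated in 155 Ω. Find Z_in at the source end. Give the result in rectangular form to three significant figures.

βl = 2π × 0.143 = 51.5°
tan(βl) = tan(51.5°) = 1.26
Z_in = Z_0·(Z_L + jZ_0·tanβl)/(Z_0 + jZ_L·tanβl)
     = 75·(155 + j94.2)/(75 + j195)

Z_in ≈ 51.6 − j39.8 Ω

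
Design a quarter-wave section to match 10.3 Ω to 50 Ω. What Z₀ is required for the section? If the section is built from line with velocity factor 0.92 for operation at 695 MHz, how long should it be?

Z_qwt ≈ 22.7 Ω; length ≈ 9.93 cm

Z_qwt = √(Z_0·R_L) = √(50 × 10.3) = √515
λ = 0.92·c/f = 0.397 m, so l = λ/4 = 0.0993 m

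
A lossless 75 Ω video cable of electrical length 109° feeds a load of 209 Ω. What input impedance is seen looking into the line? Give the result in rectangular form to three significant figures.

Z_in ≈ 29.7 + j22.2 Ω

tan(βl) = tan(109°) = -2.9
Z_in = Z_0·(Z_L + jZ_0·tanβl)/(Z_0 + jZ_L·tanβl)
     = 75·(209 − j218)/(75 − j607)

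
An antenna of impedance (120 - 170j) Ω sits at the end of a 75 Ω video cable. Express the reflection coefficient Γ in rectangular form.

Γ = (Z_L − Z_0)/(Z_L + Z_0) = (45 − j170)/(195 − j170)

Γ ≈ 0.563 − j0.381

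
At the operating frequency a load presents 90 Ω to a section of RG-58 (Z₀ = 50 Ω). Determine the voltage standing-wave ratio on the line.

Γ = (90 − 50)/(90 + 50) = 0.286
VSWR = (1 + 0.286)/(1 − 0.286)

VSWR ≈ 1.8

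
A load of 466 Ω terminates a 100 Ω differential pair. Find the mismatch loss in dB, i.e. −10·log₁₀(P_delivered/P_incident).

mismatch loss ≈ 2.35 dB

Γ = (466 − 100)/(466 + 100) = 0.647
|Γ|² = 0.418, so P_del/P_inc = 1 − |Γ|² = 0.582
ML = −10·log₁₀(1 − |Γ|²)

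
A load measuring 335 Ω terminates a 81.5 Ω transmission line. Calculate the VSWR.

For a purely resistive load, VSWR = R_L/Z_0 or Z_0/R_L (whichever > 1) = 335/81.5

VSWR ≈ 4.11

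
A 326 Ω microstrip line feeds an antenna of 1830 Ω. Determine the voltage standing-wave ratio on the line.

VSWR ≈ 5.61

Γ = (1830 − 326)/(1830 + 326) = 0.698
VSWR = (1 + 0.698)/(1 − 0.698)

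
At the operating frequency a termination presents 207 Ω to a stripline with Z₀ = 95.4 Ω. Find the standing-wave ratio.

VSWR ≈ 2.17

Γ = (207 − 95.4)/(207 + 95.4) = 0.369
VSWR = (1 + 0.369)/(1 − 0.369)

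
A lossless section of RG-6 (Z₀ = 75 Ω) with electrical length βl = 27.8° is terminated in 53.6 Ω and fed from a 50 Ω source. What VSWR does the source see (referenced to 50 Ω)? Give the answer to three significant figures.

VSWR ≈ 1.43

tan(βl) = 0.527
Z_in = Z_0·(Z_L + jZ_0·tanβl)/(Z_0 + jZ_L·tanβl) = 60 + j16.9 Ω
Γ_s = (Z_in − Z_s)/(Z_in + Z_s) = (9.98 + j16.9)/(110 + j16.9), |Γ_s| = 0.177
VSWR = (1 + |Γ_s|)/(1 − |Γ_s|)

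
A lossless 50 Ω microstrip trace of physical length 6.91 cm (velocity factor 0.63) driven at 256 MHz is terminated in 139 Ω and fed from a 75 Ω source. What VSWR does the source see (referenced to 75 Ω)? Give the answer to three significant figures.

λ = v/f = 0.63·c / 256 MHz = 0.738 m
βl = 2π·l/λ = 2π × 0.0936 = 33.7°
tan(βl) = 0.667
Z_in = Z_0·(Z_L + jZ_0·tanβl)/(Z_0 + jZ_L·tanβl) = 45.3 − j50.6 Ω
Γ_s = (Z_in − Z_s)/(Z_in + Z_s) = (-29.7 − j50.6)/(120 − j50.6), |Γ_s| = 0.45
VSWR = (1 + |Γ_s|)/(1 − |Γ_s|)

VSWR ≈ 2.63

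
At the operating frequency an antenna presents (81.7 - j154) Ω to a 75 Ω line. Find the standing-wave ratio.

Γ = (Z_L − Z_0)/(Z_L + Z_0) = (6.7 − j154)/(156.7 − j154)
|Γ| = 154/220 = 0.702
VSWR = (1 + |Γ|)/(1 − |Γ|) = 1.7/0.298

VSWR ≈ 5.7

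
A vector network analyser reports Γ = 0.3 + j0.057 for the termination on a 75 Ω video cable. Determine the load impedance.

Z_L ≈ 138 + j17.3 Ω

Z_L = Z_0·(1 + Γ)/(1 − Γ) = 75·(1.3 + j0.057)/(0.7 − j0.057)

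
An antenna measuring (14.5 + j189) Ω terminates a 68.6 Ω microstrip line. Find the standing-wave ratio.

VSWR ≈ 40.8

Γ = (Z_L − Z_0)/(Z_L + Z_0) = (-54.1 + j189)/(83.1 + j189)
|Γ| = 197/206 = 0.952
VSWR = (1 + |Γ|)/(1 − |Γ|) = 1.95/0.0478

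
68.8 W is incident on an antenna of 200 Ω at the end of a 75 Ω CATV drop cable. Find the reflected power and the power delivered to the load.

P_reflected ≈ 14.2 W; P_delivered ≈ 54.6 W

Γ = (200 − 75)/(200 + 75) = 0.455
|Γ|² = 0.207
P_refl = |Γ|²·P_inc = 14.2 W, P_del = (1 − |Γ|²)·P_inc = 54.6 W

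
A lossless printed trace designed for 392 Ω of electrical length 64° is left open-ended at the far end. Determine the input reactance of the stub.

tan(βl) = 2.05
For an open-ended stub, Z_in = −jZ_0·cot(βl) = −jZ_0/tan(βl)

X_in ≈ -191 Ω (capacitive)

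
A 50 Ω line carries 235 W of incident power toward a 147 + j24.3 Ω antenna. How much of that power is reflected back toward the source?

|Γ| = |(97 + j24.3)/(197 + j24.3)| = 0.504
|Γ|² = 0.254
P_refl = |Γ|²·P_inc = 59.6 W, P_del = (1 − |Γ|²)·P_inc = 175 W

P_reflected ≈ 59.6 W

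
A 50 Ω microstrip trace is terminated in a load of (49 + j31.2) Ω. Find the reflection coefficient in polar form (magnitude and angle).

Γ ≈ 0.301 ∠ 74.3°

Γ = (Z_L − Z_0)/(Z_L + Z_0) = (-1 + j31.2)/(99 + j31.2)
|Γ| = 31.2/104 = 0.301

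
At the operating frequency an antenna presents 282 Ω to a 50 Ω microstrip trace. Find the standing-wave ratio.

Γ = (282 − 50)/(282 + 50) = 0.699
VSWR = (1 + 0.699)/(1 − 0.699)

VSWR ≈ 5.64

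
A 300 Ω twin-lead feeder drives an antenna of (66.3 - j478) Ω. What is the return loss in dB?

Γ = (-233.7 − j478)/(366.3 − j478), |Γ| = 0.884
RL = −20·log₁₀|Γ| = −20·log₁₀(0.884)

RL ≈ 1.08 dB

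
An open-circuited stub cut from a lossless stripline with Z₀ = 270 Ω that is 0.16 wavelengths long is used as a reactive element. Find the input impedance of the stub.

Z_in ≈ −j171 Ω

βl = 2π × 0.16 = 57.6°
tan(βl) = 1.58
For an open-circuited stub, Z_in = −jZ_0·cot(βl) = −jZ_0/tan(βl)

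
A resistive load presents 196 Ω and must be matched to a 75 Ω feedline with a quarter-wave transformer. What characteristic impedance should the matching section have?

Z_qwt ≈ 121 Ω

Z_qwt = √(Z_0·R_L) = √(75 × 196) = √14700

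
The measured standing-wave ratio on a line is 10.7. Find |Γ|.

|Γ| = (S − 1)/(S + 1) = (10.7 − 1)/(10.7 + 1) = 9.7/11.7

|Γ| ≈ 0.829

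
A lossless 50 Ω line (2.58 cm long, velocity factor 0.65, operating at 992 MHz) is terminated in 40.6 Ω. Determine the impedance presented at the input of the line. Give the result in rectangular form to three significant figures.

λ = v/f = 0.65·c / 992 MHz = 0.197 m
βl = 2π·l/λ = 2π × 0.131 = 47.2°
tan(βl) = tan(47.2°) = 1.08
Z_in = Z_0·(Z_L + jZ_0·tanβl)/(Z_0 + jZ_L·tanβl)
     = 50·(40.6 + j54.1)/(50 + j43.9)

Z_in ≈ 49.7 + j10.4 Ω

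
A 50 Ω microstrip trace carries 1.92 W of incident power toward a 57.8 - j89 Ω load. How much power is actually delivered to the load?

|Γ| = |(7.8 − j89)/(107.8 − j89)| = 0.639
|Γ|² = 0.408
P_refl = |Γ|²·P_inc = 0.784 W, P_del = (1 − |Γ|²)·P_inc = 1.14 W

P_delivered ≈ 1.14 W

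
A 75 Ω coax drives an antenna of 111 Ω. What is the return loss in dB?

Γ = (111 − 75)/(111 + 75) = 0.194
RL = −20·log₁₀|Γ| = −20·log₁₀(0.194)

RL ≈ 14.3 dB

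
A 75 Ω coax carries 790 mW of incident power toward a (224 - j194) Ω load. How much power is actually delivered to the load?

P_delivered ≈ 418 mW

|Γ| = |(149 − j194)/(299 − j194)| = 0.686
|Γ|² = 0.471
P_refl = |Γ|²·P_inc = 372 mW, P_del = (1 − |Γ|²)·P_inc = 418 mW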